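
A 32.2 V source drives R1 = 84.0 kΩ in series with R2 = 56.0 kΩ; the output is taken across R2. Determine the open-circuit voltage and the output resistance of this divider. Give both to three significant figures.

V_th is the open-circuit tap voltage: 32.2 × 56.0/(84.0 + 56.0) = 12.9 V.
With the supply zeroed, R1 and R2 appear in parallel from the tap: R_th = R1‖R2 = (84.0 × 56.0)/140.0 = 33.6 kΩ.

V_th = 12.9 V, R_th = 33.6 kΩ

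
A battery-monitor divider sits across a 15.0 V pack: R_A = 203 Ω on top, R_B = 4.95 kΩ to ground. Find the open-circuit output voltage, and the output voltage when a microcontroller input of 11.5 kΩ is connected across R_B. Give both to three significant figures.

Unloaded: 14.4 V; loaded: 14.2 V

Open-circuit: V = 15.0 × 4950/(203 + 4950) = 14.4 V.
With the load, R_B becomes R_B‖R_L = 3460 Ω, so V = 15.0 × 3460/3663 = 14.2 V.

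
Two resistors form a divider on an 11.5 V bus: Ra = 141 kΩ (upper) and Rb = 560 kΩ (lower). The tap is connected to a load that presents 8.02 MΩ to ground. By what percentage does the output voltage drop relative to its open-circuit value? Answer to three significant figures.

The divider's output (Thévenin) resistance is Ra‖Rb = 112.6 kΩ.
Fractional drop under load = R_th/(R_th + R_L) = 112.6 / (112.6 + 8020) = 0.01385.
So the output falls by 1.39 %.

1.39 %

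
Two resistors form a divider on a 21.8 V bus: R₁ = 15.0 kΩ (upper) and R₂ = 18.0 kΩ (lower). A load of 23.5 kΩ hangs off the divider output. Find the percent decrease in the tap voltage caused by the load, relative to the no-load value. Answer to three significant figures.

Unloaded V = 21.8 × 18.0/33.00 = 11.89 V.
Loaded: R₂‖R_L = 10.19 kΩ, giving V = 21.8 × 10.19/25.19 = 8.820 V.
Drop = (11.89 − 8.820) / 11.89 = 25.8 %.

25.8 %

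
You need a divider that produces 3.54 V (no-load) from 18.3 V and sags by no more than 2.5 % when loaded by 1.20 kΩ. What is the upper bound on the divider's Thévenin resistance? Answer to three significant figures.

Loading drop = R_th/(R_th + R_L) ≤ 0.0250, so R_th ≤ R_L · ε/(1−ε) = 1.20 kΩ × 0.0250/0.9750 = 30.8 Ω.
(Any R1, R2 with R2/(R1+R2) = 0.193 and R1‖R2 ≤ 30.8 Ω will meet the spec.)

R_th ≤ 30.8 Ω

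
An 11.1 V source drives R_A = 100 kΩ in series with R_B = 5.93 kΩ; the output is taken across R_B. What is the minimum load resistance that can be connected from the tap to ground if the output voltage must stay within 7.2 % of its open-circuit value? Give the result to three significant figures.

Output resistance R_th = R_A‖R_B = (100 × 5.93)/105.9 = 5.598 kΩ.
The fractional drop is R_th/(R_th + R_L); requiring this ≤ 0.0720 gives R_L ≥ R_th(1/0.0720 − 1) = 5.598 × 12.89 = 72.2 kΩ.

R_L(min) ≈ 72.2 kΩ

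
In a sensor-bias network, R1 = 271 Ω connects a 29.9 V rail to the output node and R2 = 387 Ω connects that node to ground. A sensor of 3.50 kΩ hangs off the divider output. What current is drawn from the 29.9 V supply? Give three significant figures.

I ≈ 48.3 mA

R2‖R_L = 348.5 Ω, so the source sees R1 + R2‖R_L = 619.5 Ω.
I = 29.9 V / 619.5 Ω = 48.3 mA.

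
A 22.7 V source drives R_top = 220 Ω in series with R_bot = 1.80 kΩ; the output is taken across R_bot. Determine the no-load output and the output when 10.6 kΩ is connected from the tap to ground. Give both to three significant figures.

Open-circuit: V = 22.7 × 1800/(220 + 1800) = 20.2 V.
With the load, R_bot becomes R_bot‖R_L = 1539 Ω, so V = 22.7 × 1539/1759 = 19.9 V.

Unloaded: 20.2 V; loaded: 19.9 V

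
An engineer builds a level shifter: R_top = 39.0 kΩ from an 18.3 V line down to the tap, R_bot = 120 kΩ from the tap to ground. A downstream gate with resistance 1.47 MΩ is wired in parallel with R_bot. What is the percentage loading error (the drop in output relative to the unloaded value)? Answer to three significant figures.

1.96 %

The divider's output (Thévenin) resistance is R_top‖R_bot = 29.43 kΩ.
Fractional drop under load = R_th/(R_th + R_L) = 29.43 / (29.43 + 1470) = 0.01963.
So the output falls by 1.96 %.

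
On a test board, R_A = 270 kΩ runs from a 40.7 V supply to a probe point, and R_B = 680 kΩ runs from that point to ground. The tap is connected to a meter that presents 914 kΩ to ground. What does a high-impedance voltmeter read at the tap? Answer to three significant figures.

V_out ≈ 24.0 V

The load sits in parallel with R_B: R_B‖R_L = (680 × 914) / (680 + 914) = 389.9 kΩ.
V_out = 40.7 × 389.9 / (270 + 389.9) = 40.7 × 389.9/659.9 = 24.0 V.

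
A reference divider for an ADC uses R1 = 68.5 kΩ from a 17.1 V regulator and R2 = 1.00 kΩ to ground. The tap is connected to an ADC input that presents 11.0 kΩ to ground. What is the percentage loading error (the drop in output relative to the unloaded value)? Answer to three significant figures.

8.22 %

The divider's output (Thévenin) resistance is R1‖R2 = 0.9856 kΩ.
Fractional drop under load = R_th/(R_th + R_L) = 0.9856 / (0.9856 + 11.0) = 0.08223.
So the output falls by 8.22 %.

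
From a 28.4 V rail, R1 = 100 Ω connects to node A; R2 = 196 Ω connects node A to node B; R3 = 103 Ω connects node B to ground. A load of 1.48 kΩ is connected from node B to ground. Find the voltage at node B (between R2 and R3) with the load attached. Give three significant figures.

At node B, R3 is in parallel with the load: R3‖R_L = 96.30 Ω.
Below node A the resistance is R2 + (R3‖R_L) = 292.3 Ω, so V_A = 28.4 × 292.3/392.3 = 21.16 V.
Then V_B = V_A × (R3‖R_L)/(R2 + R3‖R_L) = 21.16 × 96.30/292.3 = 6.97 V.

V ≈ 6.97 V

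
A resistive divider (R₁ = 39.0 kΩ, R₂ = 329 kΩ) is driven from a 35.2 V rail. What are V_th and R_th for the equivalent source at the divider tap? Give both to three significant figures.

V_th is the open-circuit tap voltage: 35.2 × 329/(39.0 + 329) = 31.5 V.
With the supply zeroed, R₁ and R₂ appear in parallel from the tap: R_th = R₁‖R₂ = (39.0 × 329)/368.0 = 34.9 kΩ.

V_th = 31.5 V, R_th = 34.9 kΩ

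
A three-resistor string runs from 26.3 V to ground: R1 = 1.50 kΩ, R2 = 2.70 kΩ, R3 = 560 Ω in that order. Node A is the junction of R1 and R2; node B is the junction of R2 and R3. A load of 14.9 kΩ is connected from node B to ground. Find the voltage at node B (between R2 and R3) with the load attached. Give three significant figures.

At node B, R3 is in parallel with the load: R3‖R_L = 539.7 Ω.
Below node A the resistance is R2 + (R3‖R_L) = 3240 Ω, so V_A = 26.3 × 3240/4740 = 17.98 V.
Then V_B = V_A × (R3‖R_L)/(R2 + R3‖R_L) = 17.98 × 539.7/3240 = 2.99 V.

V ≈ 2.99 V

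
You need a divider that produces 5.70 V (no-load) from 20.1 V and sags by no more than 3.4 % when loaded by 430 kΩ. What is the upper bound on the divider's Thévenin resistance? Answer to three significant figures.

Loading drop = R_th/(R_th + R_L) ≤ 0.0340, so R_th ≤ R_L · ε/(1−ε) = 430 kΩ × 0.0340/0.9660 = 15.1 kΩ.
(Any R1, R2 with R2/(R1+R2) = 0.284 and R1‖R2 ≤ 15.1 kΩ will meet the spec.)

R_th ≤ 15.1 kΩ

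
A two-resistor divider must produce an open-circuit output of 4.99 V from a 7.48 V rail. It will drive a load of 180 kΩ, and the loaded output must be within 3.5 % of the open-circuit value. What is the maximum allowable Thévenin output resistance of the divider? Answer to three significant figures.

R_th ≤ 6.53 kΩ

Loading drop = R_th/(R_th + R_L) ≤ 0.0350, so R_th ≤ R_L · ε/(1−ε) = 180 kΩ × 0.0350/0.9650 = 6.53 kΩ.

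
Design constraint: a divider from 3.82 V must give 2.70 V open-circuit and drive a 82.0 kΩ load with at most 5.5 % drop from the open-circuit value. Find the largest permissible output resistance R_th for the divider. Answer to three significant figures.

R_th ≤ 4.77 kΩ

Loading drop = R_th/(R_th + R_L) ≤ 0.0550, so R_th ≤ R_L · ε/(1−ε) = 82.0 kΩ × 0.0550/0.9450 = 4.77 kΩ.
(Any R1, R2 with R2/(R1+R2) = 0.707 and R1‖R2 ≤ 4.77 kΩ will meet the spec.)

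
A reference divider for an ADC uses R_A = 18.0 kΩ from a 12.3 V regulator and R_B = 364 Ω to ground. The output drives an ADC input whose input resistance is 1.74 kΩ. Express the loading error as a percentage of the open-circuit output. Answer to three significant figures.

17.0 %

Unloaded V = 12.3 × 364/18360 = 0.2438 V.
Loaded: R_B‖R_L = 301.0 Ω, giving V = 12.3 × 301.0/18300 = 0.2023 V.
Drop = (0.2438 − 0.2023) / 0.2438 = 17.0 %.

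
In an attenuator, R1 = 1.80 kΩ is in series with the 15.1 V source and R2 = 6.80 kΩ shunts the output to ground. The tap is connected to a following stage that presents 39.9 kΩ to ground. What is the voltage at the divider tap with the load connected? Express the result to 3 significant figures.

The load sits in parallel with R2: R2‖R_L = (6.80 × 39.9) / (6.80 + 39.9) = 5.810 kΩ.
V_out = 15.1 × 5.810 / (1.80 + 5.810) = 15.1 × 5.810/7.610 = 11.5 V.

V_out ≈ 11.5 V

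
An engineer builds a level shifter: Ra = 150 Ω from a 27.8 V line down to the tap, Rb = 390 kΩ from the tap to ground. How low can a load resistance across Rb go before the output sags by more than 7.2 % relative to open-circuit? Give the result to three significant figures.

R_L(min) ≈ 1.93 kΩ

Output resistance R_th = Ra‖Rb = (150 × 390000)/390200 = 149.9 Ω.
The fractional drop is R_th/(R_th + R_L); requiring this ≤ 0.0720 gives R_L ≥ R_th(1/0.0720 − 1) = 149.9 × 12.89 = 1.93 kΩ.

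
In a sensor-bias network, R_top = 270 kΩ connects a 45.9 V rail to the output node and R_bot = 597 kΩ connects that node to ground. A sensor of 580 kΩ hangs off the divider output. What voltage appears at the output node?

V_out ≈ 23.9 V

The load sits in parallel with R_bot: R_bot‖R_L = (597 × 580) / (597 + 580) = 294.2 kΩ.
V_out = 45.9 × 294.2 / (270 + 294.2) = 45.9 × 294.2/564.2 = 23.9 V.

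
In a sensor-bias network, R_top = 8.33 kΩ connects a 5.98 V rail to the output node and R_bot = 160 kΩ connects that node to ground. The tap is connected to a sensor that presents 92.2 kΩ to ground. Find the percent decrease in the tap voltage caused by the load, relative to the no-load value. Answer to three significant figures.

The divider's output (Thévenin) resistance is R_top‖R_bot = 7.918 kΩ.
Fractional drop under load = R_th/(R_th + R_L) = 7.918 / (7.918 + 92.2) = 0.07908.
So the output falls by 7.91 %.

7.91 %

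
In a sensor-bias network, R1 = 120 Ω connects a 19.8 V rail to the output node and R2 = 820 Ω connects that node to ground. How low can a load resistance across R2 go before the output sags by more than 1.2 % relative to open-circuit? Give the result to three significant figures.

Output resistance R_th = R1‖R2 = (120 × 820)/940.0 = 104.7 Ω.
The fractional drop is R_th/(R_th + R_L); requiring this ≤ 0.0120 gives R_L ≥ R_th(1/0.0120 − 1) = 104.7 × 82.33 = 8.62 kΩ.

R_L(min) ≈ 8.62 kΩ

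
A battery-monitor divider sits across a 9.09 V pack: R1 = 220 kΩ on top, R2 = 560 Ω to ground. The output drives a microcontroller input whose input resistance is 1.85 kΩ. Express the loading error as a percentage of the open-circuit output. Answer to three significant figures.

The divider's output (Thévenin) resistance is R1‖R2 = 558.6 Ω.
Fractional drop under load = R_th/(R_th + R_L) = 558.6 / (558.6 + 1850) = 0.2319.
So the output falls by 23.2 %.

23.2 %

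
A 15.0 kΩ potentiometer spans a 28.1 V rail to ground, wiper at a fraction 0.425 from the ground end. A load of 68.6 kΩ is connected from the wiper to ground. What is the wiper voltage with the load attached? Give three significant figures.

The wiper splits the pot into (1−α)R = 8.625 kΩ above and αR = 6.375 kΩ below.
Lower section ‖ load = 5.833 kΩ.
V_wiper = 28.1 × 5.833/(8.625 + 5.833) = 11.3 V.

V ≈ 11.3 V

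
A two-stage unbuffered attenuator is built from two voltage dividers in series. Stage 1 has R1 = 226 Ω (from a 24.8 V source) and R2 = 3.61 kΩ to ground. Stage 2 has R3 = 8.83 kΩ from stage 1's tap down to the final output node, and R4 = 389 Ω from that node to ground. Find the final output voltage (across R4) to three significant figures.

V_out ≈ 0.963 V

Stage 2 presents R3+R4 = 9219 Ω as a load on stage 1's tap.
Stage 1's lower leg becomes R2‖(R3+R4) = 2594 Ω, so V_mid = 24.8 × 2594/2820 = 22.81 V.
Stage 2 is itself unloaded: V_out = V_mid × R4/(R3+R4) = 22.81 × 389/9219 = 0.963 V.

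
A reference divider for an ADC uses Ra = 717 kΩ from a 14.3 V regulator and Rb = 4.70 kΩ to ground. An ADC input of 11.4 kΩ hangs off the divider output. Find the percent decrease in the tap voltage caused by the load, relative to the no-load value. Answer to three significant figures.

Unloaded V = 14.3 × 4.70/721.7 = 0.09313 V.
Loaded: Rb‖R_L = 3.328 kΩ, giving V = 14.3 × 3.328/720.3 = 0.06607 V.
Drop = (0.09313 − 0.06607) / 0.09313 = 29.1 %.

29.1 %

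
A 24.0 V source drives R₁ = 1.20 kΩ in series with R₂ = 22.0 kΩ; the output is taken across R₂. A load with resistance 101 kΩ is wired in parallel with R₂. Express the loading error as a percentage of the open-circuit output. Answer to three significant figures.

1.11 %

The divider's output (Thévenin) resistance is R₁‖R₂ = 1.138 kΩ.
Fractional drop under load = R_th/(R_th + R_L) = 1.138 / (1.138 + 101) = 0.01114.
So the output falls by 1.11 %.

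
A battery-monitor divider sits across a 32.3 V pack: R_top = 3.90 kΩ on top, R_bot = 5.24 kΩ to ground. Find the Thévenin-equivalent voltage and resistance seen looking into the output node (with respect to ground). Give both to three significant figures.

V_th = 18.5 V, R_th = 2.24 kΩ

V_th is the open-circuit tap voltage: 32.3 × 5.24/(3.90 + 5.24) = 18.5 V.
With the supply zeroed, R_top and R_bot appear in parallel from the tap: R_th = R_top‖R_bot = (3.90 × 5.24)/9.140 = 2.24 kΩ.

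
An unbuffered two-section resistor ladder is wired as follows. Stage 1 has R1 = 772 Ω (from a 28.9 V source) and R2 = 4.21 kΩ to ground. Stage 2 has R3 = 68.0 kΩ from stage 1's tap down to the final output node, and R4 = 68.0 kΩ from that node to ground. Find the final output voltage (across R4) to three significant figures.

V_out ≈ 12.2 V

Stage 2 presents R3+R4 = 136000 Ω as a load on stage 1's tap.
Stage 1's lower leg becomes R2‖(R3+R4) = 4084 Ω, so V_mid = 28.9 × 4084/4856 = 24.31 V.
Stage 2 is itself unloaded: V_out = V_mid × R4/(R3+R4) = 24.31 × 68000/136000 = 12.2 V.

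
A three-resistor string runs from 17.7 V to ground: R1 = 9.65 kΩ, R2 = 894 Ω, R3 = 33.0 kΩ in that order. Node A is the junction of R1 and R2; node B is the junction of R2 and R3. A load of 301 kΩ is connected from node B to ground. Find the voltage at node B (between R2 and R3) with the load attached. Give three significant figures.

V ≈ 13.1 V

At node B, R3 is in parallel with the load: R3‖R_L = 29740 Ω.
Below node A the resistance is R2 + (R3‖R_L) = 30630 Ω, so V_A = 17.7 × 30630/40280 = 13.46 V.
Then V_B = V_A × (R3‖R_L)/(R2 + R3‖R_L) = 13.46 × 29740/30630 = 13.1 V.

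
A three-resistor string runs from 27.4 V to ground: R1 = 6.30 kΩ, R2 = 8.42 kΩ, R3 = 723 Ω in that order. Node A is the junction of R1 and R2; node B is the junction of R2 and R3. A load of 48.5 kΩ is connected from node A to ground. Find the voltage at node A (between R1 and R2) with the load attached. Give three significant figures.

V ≈ 15.1 V

Below node A the series string R2+R3 = 9143 Ω sits in parallel with the 48500 Ω load: 7693 Ω.
V_A = 27.4 × 7693/(6300 + 7693) = 15.1 V.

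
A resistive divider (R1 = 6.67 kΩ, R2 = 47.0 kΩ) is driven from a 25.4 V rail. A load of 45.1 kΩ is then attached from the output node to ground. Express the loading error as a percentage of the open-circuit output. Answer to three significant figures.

11.5 %

The divider's output (Thévenin) resistance is R1‖R2 = 5.841 kΩ.
Fractional drop under load = R_th/(R_th + R_L) = 5.841 / (5.841 + 45.1) = 0.1147.
So the output falls by 11.5 %.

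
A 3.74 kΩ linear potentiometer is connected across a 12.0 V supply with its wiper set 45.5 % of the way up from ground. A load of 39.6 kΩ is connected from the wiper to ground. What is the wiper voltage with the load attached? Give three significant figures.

V ≈ 5.34 V

The wiper splits the pot into (1−α)R = 2.038 kΩ above and αR = 1.702 kΩ below.
Lower section ‖ load = 1.632 kΩ.
V_wiper = 12.0 × 1.632/(2.038 + 1.632) = 5.34 V.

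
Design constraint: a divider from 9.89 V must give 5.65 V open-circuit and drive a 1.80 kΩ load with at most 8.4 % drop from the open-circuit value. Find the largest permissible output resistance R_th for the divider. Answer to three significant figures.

Loading drop = R_th/(R_th + R_L) ≤ 0.0840, so R_th ≤ R_L · ε/(1−ε) = 1.80 kΩ × 0.0840/0.9160 = 165 Ω.

R_th ≤ 165 Ω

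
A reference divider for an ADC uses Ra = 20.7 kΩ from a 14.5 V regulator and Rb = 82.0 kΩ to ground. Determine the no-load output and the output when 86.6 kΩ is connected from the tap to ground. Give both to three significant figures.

Open-circuit: V = 14.5 × 82.0/(20.7 + 82.0) = 11.6 V.
With the load, Rb becomes Rb‖R_L = 42.12 kΩ, so V = 14.5 × 42.12/62.82 = 9.72 V.

Unloaded: 11.6 V; loaded: 9.72 V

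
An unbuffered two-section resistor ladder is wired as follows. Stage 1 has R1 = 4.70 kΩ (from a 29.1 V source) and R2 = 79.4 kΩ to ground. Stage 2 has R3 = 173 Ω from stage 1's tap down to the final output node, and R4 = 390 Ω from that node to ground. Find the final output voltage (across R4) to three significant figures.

V_out ≈ 2.14 V

Stage 2 presents R3+R4 = 563.0 Ω as a load on stage 1's tap.
Stage 1's lower leg becomes R2‖(R3+R4) = 559.0 Ω, so V_mid = 29.1 × 559.0/5259 = 3.093 V.
Stage 2 is itself unloaded: V_out = V_mid × R4/(R3+R4) = 3.093 × 390/563.0 = 2.14 V.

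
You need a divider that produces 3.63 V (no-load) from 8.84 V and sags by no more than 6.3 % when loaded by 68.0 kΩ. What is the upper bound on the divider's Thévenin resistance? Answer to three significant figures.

R_th ≤ 4.57 kΩ

Loading drop = R_th/(R_th + R_L) ≤ 0.0630, so R_th ≤ R_L · ε/(1−ε) = 68.0 kΩ × 0.0630/0.9370 = 4.57 kΩ.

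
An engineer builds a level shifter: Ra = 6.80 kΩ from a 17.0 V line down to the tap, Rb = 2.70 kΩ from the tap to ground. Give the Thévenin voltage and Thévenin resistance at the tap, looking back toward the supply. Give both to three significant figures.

V_th = 4.83 V, R_th = 1.93 kΩ

V_th is the open-circuit tap voltage: 17.0 × 2.70/(6.80 + 2.70) = 4.83 V.
With the supply zeroed, Ra and Rb appear in parallel from the tap: R_th = Ra‖Rb = (6.80 × 2.70)/9.500 = 1.93 kΩ.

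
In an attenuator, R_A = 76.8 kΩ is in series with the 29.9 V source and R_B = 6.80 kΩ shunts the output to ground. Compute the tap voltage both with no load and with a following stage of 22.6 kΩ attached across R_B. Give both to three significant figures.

Unloaded: 2.43 V; loaded: 1.91 V

Open-circuit: V = 29.9 × 6.80/(76.8 + 6.80) = 2.43 V.
With the load, R_B becomes R_B‖R_L = 5.227 kΩ, so V = 29.9 × 5.227/82.03 = 1.91 V.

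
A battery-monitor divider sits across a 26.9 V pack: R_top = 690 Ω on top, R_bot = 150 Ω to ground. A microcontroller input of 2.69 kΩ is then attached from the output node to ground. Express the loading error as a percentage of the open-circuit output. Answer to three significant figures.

The divider's output (Thévenin) resistance is R_top‖R_bot = 123.2 Ω.
Fractional drop under load = R_th/(R_th + R_L) = 123.2 / (123.2 + 2690) = 0.04380.
So the output falls by 4.38 %.

4.38 %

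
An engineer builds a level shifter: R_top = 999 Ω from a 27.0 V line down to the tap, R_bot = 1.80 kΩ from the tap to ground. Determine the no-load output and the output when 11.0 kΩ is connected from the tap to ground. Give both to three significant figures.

Unloaded: 17.4 V; loaded: 16.4 V

Open-circuit: V = 27.0 × 1800/(999 + 1800) = 17.4 V.
With the load, R_bot becomes R_bot‖R_L = 1547 Ω, so V = 27.0 × 1547/2546 = 16.4 V.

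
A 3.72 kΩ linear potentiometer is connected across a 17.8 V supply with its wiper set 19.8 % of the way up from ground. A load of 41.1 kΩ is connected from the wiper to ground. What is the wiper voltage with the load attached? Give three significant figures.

V ≈ 3.47 V

The wiper splits the pot into (1−α)R = 2983 Ω above and αR = 736.6 Ω below.
Lower section ‖ load = 723.6 Ω.
V_wiper = 17.8 × 723.6/(2983 + 723.6) = 3.47 V.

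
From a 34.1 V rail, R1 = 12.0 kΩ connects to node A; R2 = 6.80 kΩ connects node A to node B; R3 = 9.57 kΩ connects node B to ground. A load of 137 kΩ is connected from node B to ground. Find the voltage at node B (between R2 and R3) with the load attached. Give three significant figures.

V ≈ 11.0 V

At node B, R3 is in parallel with the load: R3‖R_L = 8.945 kΩ.
Below node A the resistance is R2 + (R3‖R_L) = 15.75 kΩ, so V_A = 34.1 × 15.75/27.75 = 19.35 V.
Then V_B = V_A × (R3‖R_L)/(R2 + R3‖R_L) = 19.35 × 8.945/15.75 = 11.0 V.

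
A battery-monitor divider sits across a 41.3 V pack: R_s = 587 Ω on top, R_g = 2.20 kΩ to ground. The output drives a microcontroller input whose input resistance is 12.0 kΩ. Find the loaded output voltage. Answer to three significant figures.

The load sits in parallel with R_g: R_g‖R_L = (2200 × 12000) / (2200 + 12000) = 1859 Ω.
V_out = 41.3 × 1859 / (587 + 1859) = 41.3 × 1859/2446 = 31.4 V.

V_out ≈ 31.4 V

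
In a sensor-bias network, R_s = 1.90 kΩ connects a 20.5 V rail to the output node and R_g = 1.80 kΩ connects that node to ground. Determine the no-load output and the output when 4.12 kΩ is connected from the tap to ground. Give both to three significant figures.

Unloaded: 9.97 V; loaded: 8.15 V

Open-circuit: V = 20.5 × 1.80/(1.90 + 1.80) = 9.97 V.
With the load, R_g becomes R_g‖R_L = 1.253 kΩ, so V = 20.5 × 1.253/3.153 = 8.15 V.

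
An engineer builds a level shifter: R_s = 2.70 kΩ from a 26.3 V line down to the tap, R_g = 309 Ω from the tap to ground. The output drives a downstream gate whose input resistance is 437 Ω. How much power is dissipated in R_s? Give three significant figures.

Total resistance from the source is R_s + (R_g‖R_L) = 2881 Ω, so I = 26.3/2881 Ω = 9.129 mA.
P = I²·R_s = (9.129 mA)² × 2.70 kΩ = 225 mW.

P ≈ 225 mW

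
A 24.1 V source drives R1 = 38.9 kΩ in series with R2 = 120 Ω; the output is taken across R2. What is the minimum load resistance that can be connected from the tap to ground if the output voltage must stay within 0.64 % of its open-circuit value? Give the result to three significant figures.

R_L(min) ≈ 18.6 kΩ

Output resistance R_th = R1‖R2 = (38900 × 120)/39020 = 119.6 Ω.
The fractional drop is R_th/(R_th + R_L); requiring this ≤ 0.00640 gives R_L ≥ R_th(1/0.00640 − 1) = 119.6 × 155.2 = 18.6 kΩ.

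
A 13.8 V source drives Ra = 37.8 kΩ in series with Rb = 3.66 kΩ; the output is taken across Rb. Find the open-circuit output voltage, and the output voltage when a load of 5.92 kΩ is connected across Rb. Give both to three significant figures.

Open-circuit: V = 13.8 × 3.66/(37.8 + 3.66) = 1.22 V.
With the load, Rb becomes Rb‖R_L = 2.262 kΩ, so V = 13.8 × 2.262/40.06 = 0.779 V.

Unloaded: 1.22 V; loaded: 0.779 V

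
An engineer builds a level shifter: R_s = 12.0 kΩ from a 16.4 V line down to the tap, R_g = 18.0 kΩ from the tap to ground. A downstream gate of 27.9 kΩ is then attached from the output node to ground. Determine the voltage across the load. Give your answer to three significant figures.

V_out ≈ 7.82 V

The load sits in parallel with R_g: R_g‖R_L = (18.0 × 27.9) / (18.0 + 27.9) = 10.94 kΩ.
V_out = 16.4 × 10.94 / (12.0 + 10.94) = 16.4 × 10.94/22.94 = 7.82 V.
(Unloaded it would have been 9.84 V.)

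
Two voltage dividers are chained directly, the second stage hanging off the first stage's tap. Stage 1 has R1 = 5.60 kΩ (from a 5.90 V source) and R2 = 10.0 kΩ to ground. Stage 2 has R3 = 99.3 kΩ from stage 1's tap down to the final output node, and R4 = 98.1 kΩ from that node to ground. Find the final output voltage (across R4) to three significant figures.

Stage 2 presents R3+R4 = 197.4 kΩ as a load on stage 1's tap.
Stage 1's lower leg becomes R2‖(R3+R4) = 9.518 kΩ, so V_mid = 5.90 × 9.518/15.12 = 3.715 V.
Stage 2 is itself unloaded: V_out = V_mid × R4/(R3+R4) = 3.715 × 98.1/197.4 = 1.85 V.

V_out ≈ 1.85 V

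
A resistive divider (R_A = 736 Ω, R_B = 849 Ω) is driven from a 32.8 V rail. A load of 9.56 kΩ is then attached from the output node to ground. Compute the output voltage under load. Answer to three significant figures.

The load sits in parallel with R_B: R_B‖R_L = (849 × 9560) / (849 + 9560) = 779.8 Ω.
V_out = 32.8 × 779.8 / (736 + 779.8) = 32.8 × 779.8/1516 = 16.9 V.
(Unloaded it would have been 17.6 V.)

V_out ≈ 16.9 V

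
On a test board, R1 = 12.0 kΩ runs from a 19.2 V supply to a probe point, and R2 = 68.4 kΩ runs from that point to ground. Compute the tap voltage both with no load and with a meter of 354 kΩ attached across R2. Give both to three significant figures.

Open-circuit: V = 19.2 × 68.4/(12.0 + 68.4) = 16.3 V.
With the load, R2 becomes R2‖R_L = 57.32 kΩ, so V = 19.2 × 57.32/69.32 = 15.9 V.

Unloaded: 16.3 V; loaded: 15.9 V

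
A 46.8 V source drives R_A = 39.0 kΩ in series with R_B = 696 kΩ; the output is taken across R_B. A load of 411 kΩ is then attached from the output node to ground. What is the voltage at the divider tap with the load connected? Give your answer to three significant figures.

V_out ≈ 40.7 V

The load sits in parallel with R_B: R_B‖R_L = (696 × 411) / (696 + 411) = 258.4 kΩ.
V_out = 46.8 × 258.4 / (39.0 + 258.4) = 46.8 × 258.4/297.4 = 40.7 V.
(Unloaded it would have been 44.3 V.)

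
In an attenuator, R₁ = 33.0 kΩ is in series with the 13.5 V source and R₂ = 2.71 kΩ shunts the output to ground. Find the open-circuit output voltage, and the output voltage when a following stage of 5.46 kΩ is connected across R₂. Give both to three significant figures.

Open-circuit: V = 13.5 × 2.71/(33.0 + 2.71) = 1.02 V.
With the load, R₂ becomes R₂‖R_L = 1.811 kΩ, so V = 13.5 × 1.811/34.81 = 0.702 V.

Unloaded: 1.02 V; loaded: 0.702 V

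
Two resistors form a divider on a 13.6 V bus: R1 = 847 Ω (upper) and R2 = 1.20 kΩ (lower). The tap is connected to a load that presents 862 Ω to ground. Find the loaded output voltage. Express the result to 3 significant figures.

The load sits in parallel with R2: R2‖R_L = (1200 × 862) / (1200 + 862) = 501.6 Ω.
V_out = 13.6 × 501.6 / (847 + 501.6) = 13.6 × 501.6/1349 = 5.06 V.

V_out ≈ 5.06 V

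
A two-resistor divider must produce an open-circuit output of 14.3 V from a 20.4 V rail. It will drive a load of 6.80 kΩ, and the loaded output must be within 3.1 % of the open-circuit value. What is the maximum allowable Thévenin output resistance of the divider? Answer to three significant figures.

Loading drop = R_th/(R_th + R_L) ≤ 0.0310, so R_th ≤ R_L · ε/(1−ε) = 6.80 kΩ × 0.0310/0.9690 = 218 Ω.

R_th ≤ 218 Ω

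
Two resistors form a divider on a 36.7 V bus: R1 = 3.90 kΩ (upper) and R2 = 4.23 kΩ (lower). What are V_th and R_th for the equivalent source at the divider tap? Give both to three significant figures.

V_th is the open-circuit tap voltage: 36.7 × 4.23/(3.90 + 4.23) = 19.1 V.
With the supply zeroed, R1 and R2 appear in parallel from the tap: R_th = R1‖R2 = (3.90 × 4.23)/8.130 = 2.03 kΩ.

V_th = 19.1 V, R_th = 2.03 kΩ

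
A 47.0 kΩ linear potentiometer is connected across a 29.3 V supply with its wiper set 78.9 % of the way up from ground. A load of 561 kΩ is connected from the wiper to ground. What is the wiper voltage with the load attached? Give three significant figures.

V ≈ 22.8 V

The wiper splits the pot into (1−α)R = 9.917 kΩ above and αR = 37.08 kΩ below.
Lower section ‖ load = 34.78 kΩ.
V_wiper = 29.3 × 34.78/(9.917 + 34.78) = 22.8 V.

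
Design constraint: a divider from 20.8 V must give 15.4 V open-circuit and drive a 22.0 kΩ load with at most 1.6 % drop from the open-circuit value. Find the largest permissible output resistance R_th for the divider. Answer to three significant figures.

R_th ≤ 358 Ω

Loading drop = R_th/(R_th + R_L) ≤ 0.0160, so R_th ≤ R_L · ε/(1−ε) = 22.0 kΩ × 0.0160/0.9840 = 358 Ω.
(Any R1, R2 with R2/(R1+R2) = 0.740 and R1‖R2 ≤ 358 Ω will meet the spec.)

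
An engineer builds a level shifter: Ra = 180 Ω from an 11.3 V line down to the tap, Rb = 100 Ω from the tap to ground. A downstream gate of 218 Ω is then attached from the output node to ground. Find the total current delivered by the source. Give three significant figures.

I ≈ 45.5 mA

Rb‖R_L = 68.55 Ω, so the source sees Ra + Rb‖R_L = 248.6 Ω.
I = 11.3 V / 248.6 Ω = 45.5 mA.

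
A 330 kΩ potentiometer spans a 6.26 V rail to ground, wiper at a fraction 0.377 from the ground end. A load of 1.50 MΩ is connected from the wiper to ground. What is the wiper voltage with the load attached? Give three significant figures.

The wiper splits the pot into (1−α)R = 205.6 kΩ above and αR = 124.4 kΩ below.
Lower section ‖ load = 114.9 kΩ.
V_wiper = 6.26 × 114.9/(205.6 + 114.9) = 2.24 V.

V ≈ 2.24 V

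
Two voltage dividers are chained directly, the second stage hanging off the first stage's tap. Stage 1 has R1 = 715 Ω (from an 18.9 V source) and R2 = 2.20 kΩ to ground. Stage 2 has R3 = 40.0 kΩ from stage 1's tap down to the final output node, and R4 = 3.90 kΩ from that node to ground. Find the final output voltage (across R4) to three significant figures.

V_out ≈ 1.25 V

Stage 2 presents R3+R4 = 43900 Ω as a load on stage 1's tap.
Stage 1's lower leg becomes R2‖(R3+R4) = 2095 Ω, so V_mid = 18.9 × 2095/2810 = 14.09 V.
Stage 2 is itself unloaded: V_out = V_mid × R4/(R3+R4) = 14.09 × 3900/43900 = 1.25 V.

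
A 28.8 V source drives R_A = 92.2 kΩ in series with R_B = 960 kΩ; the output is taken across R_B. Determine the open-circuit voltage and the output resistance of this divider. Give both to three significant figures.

V_th is the open-circuit tap voltage: 28.8 × 960/(92.2 + 960) = 26.3 V.
With the supply zeroed, R_A and R_B appear in parallel from the tap: R_th = R_A‖R_B = (92.2 × 960)/1052 = 84.1 kΩ.

V_th = 26.3 V, R_th = 84.1 kΩ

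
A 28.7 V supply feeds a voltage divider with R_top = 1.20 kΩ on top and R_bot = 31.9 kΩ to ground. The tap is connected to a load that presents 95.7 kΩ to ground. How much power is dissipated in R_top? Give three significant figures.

P ≈ 1.57 mW

Total resistance from the source is R_top + (R_bot‖R_L) = 25.12 kΩ, so I = 28.7/25.12 kΩ = 1.142 mA.
P = I²·R_top = (1.142 mA)² × 1.20 kΩ = 1.57 mW.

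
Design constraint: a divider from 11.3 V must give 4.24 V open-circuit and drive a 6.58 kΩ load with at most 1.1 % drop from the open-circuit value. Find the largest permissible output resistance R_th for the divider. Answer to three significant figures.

R_th ≤ 73.2 Ω

Loading drop = R_th/(R_th + R_L) ≤ 0.0110, so R_th ≤ R_L · ε/(1−ε) = 6.58 kΩ × 0.0110/0.9890 = 73.2 Ω.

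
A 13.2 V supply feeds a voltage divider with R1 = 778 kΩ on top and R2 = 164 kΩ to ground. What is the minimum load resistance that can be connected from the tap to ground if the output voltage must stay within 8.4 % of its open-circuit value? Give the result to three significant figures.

Output resistance R_th = R1‖R2 = (778 × 164)/942.0 = 135.4 kΩ.
The fractional drop is R_th/(R_th + R_L); requiring this ≤ 0.0840 gives R_L ≥ R_th(1/0.0840 − 1) = 135.4 × 10.90 = 1.48 MΩ.

R_L(min) ≈ 1.48 MΩ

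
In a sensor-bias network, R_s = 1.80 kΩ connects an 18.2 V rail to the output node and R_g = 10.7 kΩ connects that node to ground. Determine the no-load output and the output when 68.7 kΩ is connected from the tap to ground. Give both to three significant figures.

Open-circuit: V = 18.2 × 10.7/(1.80 + 10.7) = 15.6 V.
With the load, R_g becomes R_g‖R_L = 9.258 kΩ, so V = 18.2 × 9.258/11.06 = 15.2 V.

Unloaded: 15.6 V; loaded: 15.2 V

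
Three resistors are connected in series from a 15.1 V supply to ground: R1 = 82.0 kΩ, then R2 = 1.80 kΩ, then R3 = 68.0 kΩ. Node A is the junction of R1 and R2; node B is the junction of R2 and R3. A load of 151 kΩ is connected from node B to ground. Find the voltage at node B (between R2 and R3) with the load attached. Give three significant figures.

V ≈ 5.42 V

At node B, R3 is in parallel with the load: R3‖R_L = 46.89 kΩ.
Below node A the resistance is R2 + (R3‖R_L) = 48.69 kΩ, so V_A = 15.1 × 48.69/130.7 = 5.625 V.
Then V_B = V_A × (R3‖R_L)/(R2 + R3‖R_L) = 5.625 × 46.89/48.69 = 5.42 V.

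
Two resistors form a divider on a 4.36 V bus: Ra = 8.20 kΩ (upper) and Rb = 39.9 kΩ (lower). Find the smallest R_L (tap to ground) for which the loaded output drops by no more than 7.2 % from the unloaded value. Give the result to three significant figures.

R_L(min) ≈ 87.7 kΩ

Output resistance R_th = Ra‖Rb = (8.20 × 39.9)/48.10 = 6.802 kΩ.
The fractional drop is R_th/(R_th + R_L); requiring this ≤ 0.0720 gives R_L ≥ R_th(1/0.0720 − 1) = 6.802 × 12.89 = 87.7 kΩ.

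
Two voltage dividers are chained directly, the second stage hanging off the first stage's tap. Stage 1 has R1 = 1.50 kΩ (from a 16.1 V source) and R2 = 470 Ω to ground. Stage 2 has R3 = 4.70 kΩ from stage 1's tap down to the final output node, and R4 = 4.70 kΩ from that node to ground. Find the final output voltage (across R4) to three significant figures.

V_out ≈ 1.85 V

Stage 2 presents R3+R4 = 9400 Ω as a load on stage 1's tap.
Stage 1's lower leg becomes R2‖(R3+R4) = 447.6 Ω, so V_mid = 16.1 × 447.6/1948 = 3.700 V.
Stage 2 is itself unloaded: V_out = V_mid × R4/(R3+R4) = 3.700 × 4700/9400 = 1.85 V.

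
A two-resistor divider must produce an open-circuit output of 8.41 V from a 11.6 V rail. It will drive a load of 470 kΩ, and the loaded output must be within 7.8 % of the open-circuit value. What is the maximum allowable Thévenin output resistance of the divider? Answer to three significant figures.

Loading drop = R_th/(R_th + R_L) ≤ 0.0780, so R_th ≤ R_L · ε/(1−ε) = 470 kΩ × 0.0780/0.9220 = 39.8 kΩ.

R_th ≤ 39.8 kΩ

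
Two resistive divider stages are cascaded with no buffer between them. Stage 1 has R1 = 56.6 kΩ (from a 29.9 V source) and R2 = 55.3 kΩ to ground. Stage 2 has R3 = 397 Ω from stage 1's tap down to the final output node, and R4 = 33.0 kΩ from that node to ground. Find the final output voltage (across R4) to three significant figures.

V_out ≈ 7.95 V

Stage 2 presents R3+R4 = 33400 Ω as a load on stage 1's tap.
Stage 1's lower leg becomes R2‖(R3+R4) = 20820 Ω, so V_mid = 29.9 × 20820/77420 = 8.041 V.
Stage 2 is itself unloaded: V_out = V_mid × R4/(R3+R4) = 8.041 × 33000/33400 = 7.95 V.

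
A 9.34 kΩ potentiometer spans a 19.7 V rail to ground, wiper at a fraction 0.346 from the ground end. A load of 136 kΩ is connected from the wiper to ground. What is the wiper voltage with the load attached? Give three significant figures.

V ≈ 6.71 V

The wiper splits the pot into (1−α)R = 6.108 kΩ above and αR = 3.232 kΩ below.
Lower section ‖ load = 3.157 kΩ.
V_wiper = 19.7 × 3.157/(6.108 + 3.157) = 6.71 V.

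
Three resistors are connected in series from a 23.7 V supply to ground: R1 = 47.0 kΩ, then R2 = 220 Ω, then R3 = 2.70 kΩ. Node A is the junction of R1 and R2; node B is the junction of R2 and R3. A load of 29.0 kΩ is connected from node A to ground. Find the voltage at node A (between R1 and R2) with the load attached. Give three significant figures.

V ≈ 1.27 V

Below node A the series string R2+R3 = 2920 Ω sits in parallel with the 29000 Ω load: 2653 Ω.
V_A = 23.7 × 2653/(47000 + 2653) = 1.27 V.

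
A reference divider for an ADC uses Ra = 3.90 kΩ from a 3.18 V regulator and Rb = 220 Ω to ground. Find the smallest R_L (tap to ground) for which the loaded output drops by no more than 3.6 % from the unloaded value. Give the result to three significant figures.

Output resistance R_th = Ra‖Rb = (3900 × 220)/4120 = 208.3 Ω.
The fractional drop is R_th/(R_th + R_L); requiring this ≤ 0.0360 gives R_L ≥ R_th(1/0.0360 − 1) = 208.3 × 26.78 = 5.58 kΩ.

R_L(min) ≈ 5.58 kΩ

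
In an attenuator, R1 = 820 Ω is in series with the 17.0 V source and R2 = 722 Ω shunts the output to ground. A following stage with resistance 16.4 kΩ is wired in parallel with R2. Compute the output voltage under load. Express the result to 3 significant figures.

The load sits in parallel with R2: R2‖R_L = (722 × 16400) / (722 + 16400) = 691.6 Ω.
V_out = 17.0 × 691.6 / (820 + 691.6) = 17.0 × 691.6/1512 = 7.78 V.

V_out ≈ 7.78 V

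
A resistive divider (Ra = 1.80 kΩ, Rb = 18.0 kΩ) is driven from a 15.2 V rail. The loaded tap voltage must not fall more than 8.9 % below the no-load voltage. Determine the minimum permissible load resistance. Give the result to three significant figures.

Output resistance R_th = Ra‖Rb = (1.80 × 18.0)/19.80 = 1.636 kΩ.
The fractional drop is R_th/(R_th + R_L); requiring this ≤ 0.0890 gives R_L ≥ R_th(1/0.0890 − 1) = 1.636 × 10.24 = 16.7 kΩ.

R_L(min) ≈ 16.7 kΩ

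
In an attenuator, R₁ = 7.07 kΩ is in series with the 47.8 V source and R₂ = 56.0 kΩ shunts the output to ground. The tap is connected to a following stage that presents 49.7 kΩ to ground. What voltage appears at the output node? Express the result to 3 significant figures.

The load sits in parallel with R₂: R₂‖R_L = (56.0 × 49.7) / (56.0 + 49.7) = 26.33 kΩ.
V_out = 47.8 × 26.33 / (7.07 + 26.33) = 47.8 × 26.33/33.40 = 37.7 V.

V_out ≈ 37.7 V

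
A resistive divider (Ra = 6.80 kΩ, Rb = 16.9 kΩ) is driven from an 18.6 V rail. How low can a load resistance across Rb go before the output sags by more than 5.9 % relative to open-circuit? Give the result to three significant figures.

Output resistance R_th = Ra‖Rb = (6.80 × 16.9)/23.70 = 4.849 kΩ.
The fractional drop is R_th/(R_th + R_L); requiring this ≤ 0.0590 gives R_L ≥ R_th(1/0.0590 − 1) = 4.849 × 15.95 = 77.3 kΩ.

R_L(min) ≈ 77.3 kΩ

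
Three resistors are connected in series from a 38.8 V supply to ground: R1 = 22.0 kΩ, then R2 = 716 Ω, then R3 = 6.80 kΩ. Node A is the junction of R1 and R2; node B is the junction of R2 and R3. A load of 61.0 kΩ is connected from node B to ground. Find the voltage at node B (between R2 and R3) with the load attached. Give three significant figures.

At node B, R3 is in parallel with the load: R3‖R_L = 6118 Ω.
Below node A the resistance is R2 + (R3‖R_L) = 6834 Ω, so V_A = 38.8 × 6834/28830 = 9.196 V.
Then V_B = V_A × (R3‖R_L)/(R2 + R3‖R_L) = 9.196 × 6118/6834 = 8.23 V.

V ≈ 8.23 V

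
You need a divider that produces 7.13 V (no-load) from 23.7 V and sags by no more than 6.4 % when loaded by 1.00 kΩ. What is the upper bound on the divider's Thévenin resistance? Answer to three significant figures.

Loading drop = R_th/(R_th + R_L) ≤ 0.0640, so R_th ≤ R_L · ε/(1−ε) = 1.00 kΩ × 0.0640/0.9360 = 68.4 Ω.
(Any R1, R2 with R2/(R1+R2) = 0.301 and R1‖R2 ≤ 68.4 Ω will meet the spec.)

R_th ≤ 68.4 Ω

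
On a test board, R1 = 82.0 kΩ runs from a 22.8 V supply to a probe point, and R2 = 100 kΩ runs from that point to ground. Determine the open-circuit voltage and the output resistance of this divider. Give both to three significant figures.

V_th = 12.5 V, R_th = 45.1 kΩ

V_th is the open-circuit tap voltage: 22.8 × 100/(82.0 + 100) = 12.5 V.
With the supply zeroed, R1 and R2 appear in parallel from the tap: R_th = R1‖R2 = (82.0 × 100)/182.0 = 45.1 kΩ.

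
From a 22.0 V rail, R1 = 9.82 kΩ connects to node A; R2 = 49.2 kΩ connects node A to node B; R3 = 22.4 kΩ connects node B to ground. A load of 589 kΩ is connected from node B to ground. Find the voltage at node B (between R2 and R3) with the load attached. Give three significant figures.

V ≈ 5.89 V

At node B, R3 is in parallel with the load: R3‖R_L = 21.58 kΩ.
Below node A the resistance is R2 + (R3‖R_L) = 70.78 kΩ, so V_A = 22.0 × 70.78/80.60 = 19.32 V.
Then V_B = V_A × (R3‖R_L)/(R2 + R3‖R_L) = 19.32 × 21.58/70.78 = 5.89 V.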